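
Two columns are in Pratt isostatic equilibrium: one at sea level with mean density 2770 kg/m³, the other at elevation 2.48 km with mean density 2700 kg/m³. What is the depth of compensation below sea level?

ρ_ref D = ρ (D + h) → D (ρ_ref − ρ) = ρ h.
D = ρ h/(ρ_ref − ρ) = 2700 × 2.48 km/(2770 − 2700) = 95.7 km.

95.7 km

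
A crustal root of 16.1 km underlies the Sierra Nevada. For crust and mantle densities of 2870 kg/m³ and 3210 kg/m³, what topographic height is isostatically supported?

1.91 km

Equating mass per unit area of the two columns: ρ_c h = (ρ_m − ρ_c) r.
h = r (ρ_m − ρ_c) / ρ_c = 16.1 km × (3210 − 2870) / 2870 = 1.91 km.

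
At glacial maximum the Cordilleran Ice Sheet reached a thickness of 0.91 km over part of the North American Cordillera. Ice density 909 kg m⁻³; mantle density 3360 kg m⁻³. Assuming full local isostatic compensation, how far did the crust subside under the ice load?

For local isostatic compensation: the ice load ρ_ice t is balanced by mantle displaced below, ρ_m s.
s = t ρ_ice / ρ_m = 0.91 km × 909/3360 = 0.246 km.

0.246 km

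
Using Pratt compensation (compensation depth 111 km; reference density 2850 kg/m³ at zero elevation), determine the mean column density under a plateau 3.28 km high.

2770 kg/m³

Pratt balance: ρ_ref D = ρ (D + h).
ρ = ρ_ref D/(D + h) = 2850 × 111 km/(111 km + 3.28 km) = 2770 kg/m³.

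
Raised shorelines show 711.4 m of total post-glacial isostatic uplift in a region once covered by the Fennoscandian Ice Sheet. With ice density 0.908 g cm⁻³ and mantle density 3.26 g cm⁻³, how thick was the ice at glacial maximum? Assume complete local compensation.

u = t ρ_ice/ρ_m → t = u ρ_m/ρ_ice = 711.4 m × 3.26/0.908 = 2550 m.

2550 m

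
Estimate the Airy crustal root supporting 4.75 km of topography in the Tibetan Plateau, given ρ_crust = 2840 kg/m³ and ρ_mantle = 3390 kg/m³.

24.5 km

By Archimedes' principle applied to the lithosphere: the weight of the topography is balanced by the buoyancy of the root, ρ_c h = (ρ_m − ρ_c) r.
r = h · ρ_c / (ρ_m − ρ_c) = 4.75 km × 2840 / (3390 − 2840) = 24.5 km.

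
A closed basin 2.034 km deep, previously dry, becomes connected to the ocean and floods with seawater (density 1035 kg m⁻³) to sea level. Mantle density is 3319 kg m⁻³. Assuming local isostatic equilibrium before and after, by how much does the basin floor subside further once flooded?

After flooding the water column is d + s deep. Its weight must equal the weight of mantle displaced by the extra subsidence s: (d + s) ρ_w = s ρ_m.
s = d ρ_w / (ρ_m − ρ_w) = 2.034 km × 1035/(3319 − 1035) = 0.922 km.

0.922 km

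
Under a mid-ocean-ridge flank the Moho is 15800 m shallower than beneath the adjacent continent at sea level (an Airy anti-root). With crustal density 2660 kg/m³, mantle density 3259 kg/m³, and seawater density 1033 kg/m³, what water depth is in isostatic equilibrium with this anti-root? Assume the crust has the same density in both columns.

Replacing a thickness d of crust by seawater at the top must be balanced by replacing crust with mantle at the base: d (ρ_c − ρ_w) = a (ρ_m − ρ_c).
d = a (ρ_m − ρ_c)/(ρ_c − ρ_w) = 15800 m × 599/1627 = 5820 m.

5820 m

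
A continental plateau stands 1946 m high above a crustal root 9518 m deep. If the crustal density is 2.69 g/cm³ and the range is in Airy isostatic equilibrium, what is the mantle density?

3.24 g/cm³

Airy balance: ρ_c h = (ρ_m − ρ_c) r → ρ_m = ρ_c (1 + h/r).
ρ_m = 2.69 × (1 + 1946 m/9518 m) = 3.24 g/cm³.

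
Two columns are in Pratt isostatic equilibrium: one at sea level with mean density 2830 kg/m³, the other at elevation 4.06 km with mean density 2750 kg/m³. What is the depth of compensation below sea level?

ρ_ref D = ρ (D + h) → D (ρ_ref − ρ) = ρ h.
D = ρ h/(ρ_ref − ρ) = 2750 × 4.06 km/(2830 − 2750) = 140 km.

140 km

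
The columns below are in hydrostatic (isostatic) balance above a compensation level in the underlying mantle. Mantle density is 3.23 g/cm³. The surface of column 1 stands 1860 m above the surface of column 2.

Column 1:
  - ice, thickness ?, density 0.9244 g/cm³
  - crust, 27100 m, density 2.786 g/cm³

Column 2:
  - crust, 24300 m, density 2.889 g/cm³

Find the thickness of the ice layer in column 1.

981 m

Take the compensation level at the base of the deeper column (depth z_c below the surface of column 1) and equate Σ ρ_i t_i down to z_c; mantle fills any gap and the z_c terms cancel.
Column 1: x×0.9244 + 27100×2.786 + (z_c − 27100 − x)×3.23
Column 2: 1860×0 + 24300×2.889 + (z_c − 1860 − 24300)×3.23
The z_c×3.23 term appears on both sides and cancels. Collect the known terms of each column as K = Σ(ρt)_known − 3.23 × (depth of known layers): K_1 = 75500.6 − 3.23×27100 = −12032.4; K_2 = 70202.7 − 3.23×(1860 + 24300) = −14294.1.
Balance: K_1 − x×(3.23 − 0.9244) = K_2, so x = (K_1 − K_2)/(3.23 − 0.9244) = 2261.7/2.3056 = 981 m.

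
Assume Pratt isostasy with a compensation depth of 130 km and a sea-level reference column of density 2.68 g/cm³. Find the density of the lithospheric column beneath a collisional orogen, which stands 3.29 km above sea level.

2.61 g/cm³

Pratt balance: ρ_ref D = ρ (D + h).
ρ = ρ_ref D/(D + h) = 2.68 × 130 km/(130 km + 3.29 km) = 2.61 g/cm³.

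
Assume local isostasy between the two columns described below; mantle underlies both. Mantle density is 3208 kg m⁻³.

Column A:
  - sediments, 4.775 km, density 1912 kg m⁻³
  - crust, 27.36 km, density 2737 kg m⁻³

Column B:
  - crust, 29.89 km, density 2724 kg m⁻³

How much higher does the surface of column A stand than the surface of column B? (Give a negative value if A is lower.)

For any compensation level in the mantle, the mantle terms cancel and isostasy reduces to e = (Σt_A − Σt_B) − (Σ(ρt)_A − Σ(ρt)_B) / ρ_m.
Σt_A = 32.135 km; Σt_B = 29.89 km; Σ(ρt)_A = 84014.12; Σ(ρt)_B = 81420.36 (in km·kg m⁻³).
e = (32.135 − 29.89) − (84014.12 − 81420.36) / 3208 = 1.44 km.

1.44 km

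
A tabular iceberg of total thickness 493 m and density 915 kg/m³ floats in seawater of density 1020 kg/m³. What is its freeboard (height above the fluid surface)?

50.8 m

Floating equilibrium: submerged depth d = t ρ_obj/ρ_fluid = 493 m × 915/1020 = 442.2 m.
Freeboard = t − d = 493 m − 442.2 m = 50.8 m.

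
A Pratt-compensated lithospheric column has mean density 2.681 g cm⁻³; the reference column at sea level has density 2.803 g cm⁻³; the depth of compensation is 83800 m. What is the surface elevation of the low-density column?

ρ_ref D = ρ (D + h) → h = D (ρ_ref − ρ)/ρ.
h = 83800 m × (2.803 − 2.681)/2.681 = 3810 m.

3810 m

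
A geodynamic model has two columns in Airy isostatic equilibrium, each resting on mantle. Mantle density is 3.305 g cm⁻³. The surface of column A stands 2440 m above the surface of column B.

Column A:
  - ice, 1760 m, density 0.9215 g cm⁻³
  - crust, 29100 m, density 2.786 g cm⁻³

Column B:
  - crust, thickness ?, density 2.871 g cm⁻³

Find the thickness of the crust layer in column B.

Take the compensation level at the base of the deeper column (depth z_c below the surface of column A) and equate Σ ρ_i t_i down to z_c; mantle fills any gap and the z_c terms cancel.
Column A: 1760×0.9215 + 29100×2.786 + (z_c − 30860)×3.305
Column B: 2440×0 + x×2.871 + (z_c − 2440 − 0 − x)×3.305
The z_c×3.305 term appears on both sides and cancels. Collect the known terms of each column as K = Σ(ρt)_known − 3.305 × (depth of known layers): K_A = 82694.44 − 3.305×30860 = −19297.86; K_B = 0 − 3.305×(2440 + 0) = −8064.2.
Balance: K_A = K_B − x×(3.305 − 2.871), so x = (K_B − K_A)/(3.305 − 2.871) = 11233.7/0.434 = 25900 m.

25900 m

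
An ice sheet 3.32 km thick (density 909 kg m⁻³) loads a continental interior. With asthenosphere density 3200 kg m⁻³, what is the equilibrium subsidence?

Isostatic balance requires: the ice load ρ_ice t is balanced by mantle displaced below, ρ_m s.
s = t ρ_ice / ρ_m = 3.32 km × 909/3200 = 0.943 km.

0.943 km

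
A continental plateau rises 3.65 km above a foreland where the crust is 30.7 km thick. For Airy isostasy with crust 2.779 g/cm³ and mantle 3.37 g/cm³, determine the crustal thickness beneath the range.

Root depth r = h ρ_c / (ρ_m − ρ_c) = 3.65 km × 2.779 / 0.591 = 17.16 km.
Total thickness = T + h + r = 30.7 km + 3.65 km + 17.16 km = 51.5 km.

51.5 km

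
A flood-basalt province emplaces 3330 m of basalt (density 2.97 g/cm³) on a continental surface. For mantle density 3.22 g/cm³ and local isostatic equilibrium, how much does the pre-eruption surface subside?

3070 m

Subaerial loading: s = t ρ_load / ρ_m.
s = 3330 m × 2.97/3.22 = 3070 m.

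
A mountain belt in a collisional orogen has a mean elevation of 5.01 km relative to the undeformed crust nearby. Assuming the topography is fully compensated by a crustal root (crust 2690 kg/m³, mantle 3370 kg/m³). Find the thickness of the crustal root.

By Archimedes' principle applied to the lithosphere: the weight of the topography is balanced by the buoyancy of the root, ρ_c h = (ρ_m − ρ_c) r.
r = h · ρ_c / (ρ_m − ρ_c) = 5.01 km × 2690 / (3370 − 2690) = 19.8 km.

19.8 km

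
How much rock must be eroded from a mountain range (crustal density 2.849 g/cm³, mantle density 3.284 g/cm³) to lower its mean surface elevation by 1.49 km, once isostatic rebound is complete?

Net drop Δ = e − u = e − e ρ_c/ρ_m = e (ρ_m − ρ_c)/ρ_m.
e = Δ ρ_m/(ρ_m − ρ_c) = 1.49 km × 3.284/0.435 = 11.2 km.

11.2 km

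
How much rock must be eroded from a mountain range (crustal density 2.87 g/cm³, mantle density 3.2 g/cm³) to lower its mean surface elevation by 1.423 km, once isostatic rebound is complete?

13.8 km

Net drop Δ = e − u = e − e ρ_c/ρ_m = e (ρ_m − ρ_c)/ρ_m.
e = Δ ρ_m/(ρ_m − ρ_c) = 1.423 km × 3.2/0.33 = 13.8 km.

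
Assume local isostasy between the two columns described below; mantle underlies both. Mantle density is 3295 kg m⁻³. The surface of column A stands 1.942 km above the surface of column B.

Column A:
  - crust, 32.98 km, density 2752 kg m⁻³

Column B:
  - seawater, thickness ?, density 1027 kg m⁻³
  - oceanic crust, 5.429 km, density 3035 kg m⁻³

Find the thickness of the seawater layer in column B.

Take the compensation level at the base of the deeper column (depth z_c below the surface of column A) and equate Σ ρ_i t_i down to z_c; mantle fills any gap and the z_c terms cancel.
Column A: 32.98×2752 + (z_c − 32.98)×3295
Column B: 1.942×0 + x×1027 + 5.429×3035 + (z_c − 1.942 − 5.429 − x)×3295
The z_c×3295 term appears on both sides and cancels. Collect the known terms of each column as K = Σ(ρt)_known − 3295 × (depth of known layers): K_A = 90760.96 − 3295×32.98 = −17908.14; K_B = 16477.015 − 3295×(1.942 + 5.429) = −7810.43.
Balance: K_A = K_B − x×(3295 − 1027), so x = (K_B − K_A)/(3295 − 1027) = 10097.7/2268 = 4.45 km.

4.45 km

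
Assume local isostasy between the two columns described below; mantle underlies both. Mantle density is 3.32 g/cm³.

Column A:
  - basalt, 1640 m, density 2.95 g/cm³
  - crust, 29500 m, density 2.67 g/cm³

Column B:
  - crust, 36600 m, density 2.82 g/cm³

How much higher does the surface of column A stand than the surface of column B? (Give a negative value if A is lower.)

446 m

For any compensation level in the mantle, the mantle terms cancel and isostasy reduces to e = (Σt_A − Σt_B) − (Σ(ρt)_A − Σ(ρt)_B) / ρ_m.
Σt_A = 31140 m; Σt_B = 36600 m; Σ(ρt)_A = 83603; Σ(ρt)_B = 103212 (in m·g/cm³).
e = (31140 − 36600) − (83603 − 103212) / 3.32 = 446 m.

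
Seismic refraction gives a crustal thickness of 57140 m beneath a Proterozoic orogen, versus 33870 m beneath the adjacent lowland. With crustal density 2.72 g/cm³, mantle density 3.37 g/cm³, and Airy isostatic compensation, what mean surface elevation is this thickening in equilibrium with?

4490 m

Excess crust Δ = 57140 m − 33870 m = 23270 m, split between elevation h and root r with h + r = Δ.
Airy balance ρ_c h = (ρ_m − ρ_c) r gives r = h ρ_c/(ρ_m − ρ_c), so h (1 + ρ_c/(ρ_m − ρ_c)) = Δ, i.e. h = Δ (ρ_m − ρ_c)/ρ_m.
h = 23270 m × 0.65/3.37 = 4490 m.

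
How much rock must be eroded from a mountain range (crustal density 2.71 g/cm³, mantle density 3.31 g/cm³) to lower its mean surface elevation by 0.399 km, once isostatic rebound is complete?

Net drop Δ = e − u = e − e ρ_c/ρ_m = e (ρ_m − ρ_c)/ρ_m.
e = Δ ρ_m/(ρ_m − ρ_c) = 0.399 km × 3.31/0.6 = 2.2 km.

2.2 km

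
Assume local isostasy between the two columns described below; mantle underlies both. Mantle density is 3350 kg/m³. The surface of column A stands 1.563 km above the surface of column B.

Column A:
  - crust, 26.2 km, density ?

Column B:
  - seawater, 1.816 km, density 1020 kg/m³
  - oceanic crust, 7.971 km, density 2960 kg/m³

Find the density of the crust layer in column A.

2870 kg/m³

Take the compensation level at the base of the deeper column (depth z_c below the surface of column A) and equate Σ ρ_i t_i down to z_c; mantle fills any gap and the z_c terms cancel.
Column A: 26.2×ρ + (z_c − 26.2)×3350
Column B: 1.563×0 + 1.816×1020 + 7.971×2960 + (z_c − 1.563 − 9.787)×3350
The z_c×3350 term appears on both sides and cancels. Collect the known terms of each column as K = Σ(ρt)_known − 3350 × (depth of known layers): K_A = 0 − 3350×26.2 = −87770; K_B = 25446.48 − 3350×(1.563 + 9.787) = −12576.02.
Balance: K_A + 26.2×ρ = K_B, so ρ = (K_B − K_A)/26.2 = 75194/26.2 = 2870 kg/m³.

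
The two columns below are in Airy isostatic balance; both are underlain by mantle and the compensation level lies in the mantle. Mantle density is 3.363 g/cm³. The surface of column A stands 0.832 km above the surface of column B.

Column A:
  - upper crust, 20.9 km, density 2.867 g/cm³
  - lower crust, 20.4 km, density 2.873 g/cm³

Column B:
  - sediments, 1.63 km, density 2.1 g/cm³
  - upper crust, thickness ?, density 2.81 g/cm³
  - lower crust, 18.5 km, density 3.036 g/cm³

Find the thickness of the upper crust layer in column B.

17.1 km

Take the compensation level at the base of the deeper column (depth z_c below the surface of column A) and equate Σ ρ_i t_i down to z_c; mantle fills any gap and the z_c terms cancel.
Column A: 20.9×2.867 + 20.4×2.873 + (z_c − 41.3)×3.363
Column B: 0.832×0 + 1.63×2.1 + x×2.81 + 18.5×3.036 + (z_c − 0.832 − 20.13 − x)×3.363
The z_c×3.363 term appears on both sides and cancels. Collect the known terms of each column as K = Σ(ρt)_known − 3.363 × (depth of known layers): K_A = 118.5295 − 3.363×41.3 = −20.3624; K_B = 59.589 − 3.363×(0.832 + 20.13) = −10.906206.
Balance: K_A = K_B − x×(3.363 − 2.81), so x = (K_B − K_A)/(3.363 − 2.81) = 9.45619/0.553 = 17.1 km.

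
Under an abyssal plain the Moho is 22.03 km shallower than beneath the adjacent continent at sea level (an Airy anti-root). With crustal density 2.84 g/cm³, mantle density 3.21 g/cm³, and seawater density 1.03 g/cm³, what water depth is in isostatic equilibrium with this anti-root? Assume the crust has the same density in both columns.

Replacing a thickness d of crust by seawater at the top must be balanced by replacing crust with mantle at the base: d (ρ_c − ρ_w) = a (ρ_m − ρ_c).
d = a (ρ_m − ρ_c)/(ρ_c − ρ_w) = 22.03 km × 0.37/1.81 = 4.5 km.

4.5 km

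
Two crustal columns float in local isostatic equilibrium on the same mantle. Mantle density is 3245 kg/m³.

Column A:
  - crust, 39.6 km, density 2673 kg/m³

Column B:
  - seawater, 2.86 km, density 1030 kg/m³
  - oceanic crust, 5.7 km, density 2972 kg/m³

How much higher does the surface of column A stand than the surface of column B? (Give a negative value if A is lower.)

4.55 km

For any compensation level in the mantle, the mantle terms cancel and isostasy reduces to e = (Σt_A − Σt_B) − (Σ(ρt)_A − Σ(ρt)_B) / ρ_m.
Σt_A = 39.6 km; Σt_B = 8.56 km; Σ(ρt)_A = 105850.8; Σ(ρt)_B = 19886.2 (in km·kg/m³).
e = (39.6 − 8.56) − (105850.8 − 19886.2) / 3245 = 4.55 km.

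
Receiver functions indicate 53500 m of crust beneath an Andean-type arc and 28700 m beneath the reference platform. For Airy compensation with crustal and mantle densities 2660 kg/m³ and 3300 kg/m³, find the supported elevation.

4810 m

Excess crust Δ = 53500 m − 28700 m = 24800 m, split between elevation h and root r with h + r = Δ.
Airy balance ρ_c h = (ρ_m − ρ_c) r gives r = h ρ_c/(ρ_m − ρ_c), so h (1 + ρ_c/(ρ_m − ρ_c)) = Δ, i.e. h = Δ (ρ_m − ρ_c)/ρ_m.
h = 24800 m × 640/3300 = 4810 m.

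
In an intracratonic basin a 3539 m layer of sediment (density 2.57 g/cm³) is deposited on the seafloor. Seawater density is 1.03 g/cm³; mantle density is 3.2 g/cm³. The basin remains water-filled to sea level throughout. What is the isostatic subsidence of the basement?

Submarine loading: the sediment displaces seawater, and the subsidence is in turn flooded, so s (ρ_m − ρ_w) = t (ρ_sed − ρ_w).
s = 3539 m × (2.57 − 1.03) / (3.2 − 1.03) = 2510 m.

2510 m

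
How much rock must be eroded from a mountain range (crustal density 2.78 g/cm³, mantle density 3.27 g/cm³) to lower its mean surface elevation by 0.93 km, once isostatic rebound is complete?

Net drop Δ = e − u = e − e ρ_c/ρ_m = e (ρ_m − ρ_c)/ρ_m.
e = Δ ρ_m/(ρ_m − ρ_c) = 0.93 km × 3.27/0.49 = 6.21 km.

6.21 km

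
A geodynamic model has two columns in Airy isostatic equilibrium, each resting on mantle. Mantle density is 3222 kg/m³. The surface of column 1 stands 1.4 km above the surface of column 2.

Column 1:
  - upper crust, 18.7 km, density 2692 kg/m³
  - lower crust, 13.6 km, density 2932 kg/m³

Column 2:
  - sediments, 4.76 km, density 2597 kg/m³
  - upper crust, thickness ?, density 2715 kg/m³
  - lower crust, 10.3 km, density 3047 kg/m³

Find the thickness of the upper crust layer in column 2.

9.01 km

Take the compensation level at the base of the deeper column (depth z_c below the surface of column 1) and equate Σ ρ_i t_i down to z_c; mantle fills any gap and the z_c terms cancel.
Column 1: 18.7×2692 + 13.6×2932 + (z_c − 32.3)×3222
Column 2: 1.4×0 + 4.76×2597 + x×2715 + 10.3×3047 + (z_c − 1.4 − 15.06 − x)×3222
The z_c×3222 term appears on both sides and cancels. Collect the known terms of each column as K = Σ(ρt)_known − 3222 × (depth of known layers): K_1 = 90215.6 − 3222×32.3 = −13855; K_2 = 43745.82 − 3222×(1.4 + 15.06) = −9288.3.
Balance: K_1 = K_2 − x×(3222 − 2715), so x = (K_2 − K_1)/(3222 − 2715) = 4566.7/507 = 9.01 km.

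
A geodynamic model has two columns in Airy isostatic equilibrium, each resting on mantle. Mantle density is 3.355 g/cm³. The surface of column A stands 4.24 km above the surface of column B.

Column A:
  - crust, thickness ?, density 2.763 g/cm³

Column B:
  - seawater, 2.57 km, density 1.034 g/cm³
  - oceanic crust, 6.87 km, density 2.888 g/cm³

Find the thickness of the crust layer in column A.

Take the compensation level at the base of the deeper column (depth z_c below the surface of column A) and equate Σ ρ_i t_i down to z_c; mantle fills any gap and the z_c terms cancel.
Column A: x×2.763 + (z_c − 0 − x)×3.355
Column B: 4.24×0 + 2.57×1.034 + 6.87×2.888 + (z_c − 4.24 − 9.44)×3.355
The z_c×3.355 term appears on both sides and cancels. Collect the known terms of each column as K = Σ(ρt)_known − 3.355 × (depth of known layers): K_A = 0 − 3.355×0 = 0; K_B = 22.49794 − 3.355×(4.24 + 9.44) = −23.39846.
Balance: K_A − x×(3.355 − 2.763) = K_B, so x = (K_A − K_B)/(3.355 − 2.763) = 23.3985/0.592 = 39.5 km.

39.5 km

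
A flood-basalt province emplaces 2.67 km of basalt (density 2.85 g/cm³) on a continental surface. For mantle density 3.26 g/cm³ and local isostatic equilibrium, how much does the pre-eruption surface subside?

Subaerial loading: s = t ρ_load / ρ_m.
s = 2.67 km × 2.85/3.26 = 2.33 km.

2.33 km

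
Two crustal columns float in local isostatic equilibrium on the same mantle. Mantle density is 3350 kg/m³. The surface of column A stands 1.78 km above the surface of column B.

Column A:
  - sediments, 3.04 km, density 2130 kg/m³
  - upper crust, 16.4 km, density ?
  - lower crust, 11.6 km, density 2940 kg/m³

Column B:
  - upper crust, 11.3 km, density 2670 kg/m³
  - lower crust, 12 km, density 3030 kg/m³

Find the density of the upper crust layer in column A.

2800 kg/m³

Take the compensation level at the base of the deeper column (depth z_c below the surface of column A) and equate Σ ρ_i t_i down to z_c; mantle fills any gap and the z_c terms cancel.
Column A: 3.04×2130 + 16.4×ρ + 11.6×2940 + (z_c − 31.04)×3350
Column B: 1.78×0 + 11.3×2670 + 12×3030 + (z_c − 1.78 − 23.3)×3350
The z_c×3350 term appears on both sides and cancels. Collect the known terms of each column as K = Σ(ρt)_known − 3350 × (depth of known layers): K_A = 40579.2 − 3350×31.04 = −63404.8; K_B = 66531 − 3350×(1.78 + 23.3) = −17487.
Balance: K_A + 16.4×ρ = K_B, so ρ = (K_B − K_A)/16.4 = 45917.8/16.4 = 2800 kg/m³.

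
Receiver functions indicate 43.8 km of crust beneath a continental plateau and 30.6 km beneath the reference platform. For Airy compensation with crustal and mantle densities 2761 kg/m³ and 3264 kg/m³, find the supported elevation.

Excess crust Δ = 43.8 km − 30.6 km = 13.2 km, split between elevation h and root r with h + r = Δ.
Airy balance ρ_c h = (ρ_m − ρ_c) r gives r = h ρ_c/(ρ_m − ρ_c), so h (1 + ρ_c/(ρ_m − ρ_c)) = Δ, i.e. h = Δ (ρ_m − ρ_c)/ρ_m.
h = 13.2 km × 503/3264 = 2.03 km.

2.03 km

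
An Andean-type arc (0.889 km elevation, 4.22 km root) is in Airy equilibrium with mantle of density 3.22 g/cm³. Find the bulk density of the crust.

2.66 g/cm³

ρ_c h = (ρ_m − ρ_c) r → ρ_c (h + r) = ρ_m r → ρ_c = ρ_m r / (h + r).
ρ_c = 3.22 × 4.22 km / (0.889 km + 4.22 km) = 2.66 g/cm³.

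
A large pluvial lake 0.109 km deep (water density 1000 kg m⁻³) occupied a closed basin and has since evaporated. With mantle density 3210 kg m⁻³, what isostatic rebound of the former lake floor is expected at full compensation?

u = d ρ_w/ρ_m = 0.109 km × 1000/3210 = 0.034 km.

0.034 km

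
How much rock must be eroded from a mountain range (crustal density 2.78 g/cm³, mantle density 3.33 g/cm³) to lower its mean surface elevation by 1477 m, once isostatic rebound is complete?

Net drop Δ = e − u = e − e ρ_c/ρ_m = e (ρ_m − ρ_c)/ρ_m.
e = Δ ρ_m/(ρ_m − ρ_c) = 1477 m × 3.33/0.55 = 8940 m.

8940 m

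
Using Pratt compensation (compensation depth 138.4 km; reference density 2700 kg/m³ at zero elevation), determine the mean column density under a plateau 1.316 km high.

Pratt balance: ρ_ref D = ρ (D + h).
ρ = ρ_ref D/(D + h) = 2700 × 138.4 km/(138.4 km + 1.316 km) = 2670 kg/m³.

2670 kg/m³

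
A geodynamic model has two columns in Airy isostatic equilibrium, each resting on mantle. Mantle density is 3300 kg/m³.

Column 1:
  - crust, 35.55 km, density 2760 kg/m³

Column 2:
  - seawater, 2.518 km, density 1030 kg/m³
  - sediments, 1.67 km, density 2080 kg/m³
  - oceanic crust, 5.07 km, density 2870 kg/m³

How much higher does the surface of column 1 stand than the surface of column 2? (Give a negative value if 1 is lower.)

2.81 km

For any compensation level in the mantle, the mantle terms cancel and isostasy reduces to e = (Σt_1 − Σt_2) − (Σ(ρt)_1 − Σ(ρt)_2) / ρ_m.
Σt_1 = 35.55 km; Σt_2 = 9.258 km; Σ(ρt)_1 = 98118; Σ(ρt)_2 = 20618.04 (in km·kg/m³).
e = (35.55 − 9.258) − (98118 − 20618.04) / 3300 = 2.81 km.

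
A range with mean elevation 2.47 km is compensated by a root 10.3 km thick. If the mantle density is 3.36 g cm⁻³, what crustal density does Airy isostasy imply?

2.71 g cm⁻³

ρ_c h = (ρ_m − ρ_c) r → ρ_c (h + r) = ρ_m r → ρ_c = ρ_m r / (h + r).
ρ_c = 3.36 × 10.3 km / (2.47 km + 10.3 km) = 2.71 g cm⁻³.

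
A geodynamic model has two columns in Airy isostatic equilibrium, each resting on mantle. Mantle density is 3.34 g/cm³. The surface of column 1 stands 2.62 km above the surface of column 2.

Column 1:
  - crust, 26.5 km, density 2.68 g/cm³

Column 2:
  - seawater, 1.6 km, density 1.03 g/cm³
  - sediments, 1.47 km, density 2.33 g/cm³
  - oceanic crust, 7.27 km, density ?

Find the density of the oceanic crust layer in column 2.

Take the compensation level at the base of the deeper column (depth z_c below the surface of column 1) and equate Σ ρ_i t_i down to z_c; mantle fills any gap and the z_c terms cancel.
Column 1: 26.5×2.68 + (z_c − 26.5)×3.34
Column 2: 2.62×0 + 1.6×1.03 + 1.47×2.33 + 7.27×ρ + (z_c − 2.62 − 10.34)×3.34
The z_c×3.34 term appears on both sides and cancels. Collect the known terms of each column as K = Σ(ρt)_known − 3.34 × (depth of known layers): K_1 = 71.02 − 3.34×26.5 = −17.49; K_2 = 5.0731 − 3.34×(2.62 + 10.34) = −38.2133.
Balance: K_1 = K_2 + 7.27×ρ, so ρ = (K_1 − K_2)/7.27 = 20.7233/7.27 = 2.85 g/cm³.

2.85 g/cm³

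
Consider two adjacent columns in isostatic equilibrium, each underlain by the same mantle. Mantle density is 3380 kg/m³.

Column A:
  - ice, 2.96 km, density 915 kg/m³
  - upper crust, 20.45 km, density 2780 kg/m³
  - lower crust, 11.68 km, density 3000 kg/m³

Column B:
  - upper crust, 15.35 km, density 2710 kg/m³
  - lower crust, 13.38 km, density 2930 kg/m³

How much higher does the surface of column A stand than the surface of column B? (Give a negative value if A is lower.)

For any compensation level in the mantle, the mantle terms cancel and isostasy reduces to e = (Σt_A − Σt_B) − (Σ(ρt)_A − Σ(ρt)_B) / ρ_m.
Σt_A = 35.09 km; Σt_B = 28.73 km; Σ(ρt)_A = 94599.4; Σ(ρt)_B = 80801.9 (in km·kg/m³).
e = (35.09 − 28.73) − (94599.4 − 80801.9) / 3380 = 2.28 km.

2.28 km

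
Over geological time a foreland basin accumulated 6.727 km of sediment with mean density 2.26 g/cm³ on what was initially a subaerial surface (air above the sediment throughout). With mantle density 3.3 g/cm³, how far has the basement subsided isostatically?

4.61 km

Subaerial load: s = t ρ_sed / ρ_m = 6.727 km × 2.26/3.3 = 4.61 km.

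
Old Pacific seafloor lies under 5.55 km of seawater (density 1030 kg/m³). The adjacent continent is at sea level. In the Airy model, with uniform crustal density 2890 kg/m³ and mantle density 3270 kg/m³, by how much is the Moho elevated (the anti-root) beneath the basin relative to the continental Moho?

27.2 km

Equating mass per unit area of the two columns: replacing crust with seawater at the top is compensated by replacing crust with mantle at the base: d (ρ_c − ρ_w) = a (ρ_m − ρ_c).
a = d (ρ_c − ρ_w)/(ρ_m − ρ_c) = 5.55 km × 1860/380 = 27.2 km.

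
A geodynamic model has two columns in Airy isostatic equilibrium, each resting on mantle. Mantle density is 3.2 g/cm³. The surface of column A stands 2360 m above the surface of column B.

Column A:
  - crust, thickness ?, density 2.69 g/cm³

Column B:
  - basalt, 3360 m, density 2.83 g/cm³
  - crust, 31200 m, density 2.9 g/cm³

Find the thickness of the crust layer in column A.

Take the compensation level at the base of the deeper column (depth z_c below the surface of column A) and equate Σ ρ_i t_i down to z_c; mantle fills any gap and the z_c terms cancel.
Column A: x×2.69 + (z_c − 0 − x)×3.2
Column B: 2360×0 + 3360×2.83 + 31200×2.9 + (z_c − 2360 − 34560)×3.2
The z_c×3.2 term appears on both sides and cancels. Collect the known terms of each column as K = Σ(ρt)_known − 3.2 × (depth of known layers): K_A = 0 − 3.2×0 = 0; K_B = 99988.8 − 3.2×(2360 + 34560) = −18155.2.
Balance: K_A − x×(3.2 − 2.69) = K_B, so x = (K_A − K_B)/(3.2 − 2.69) = 18155.2/0.51 = 35600 m.

35600 m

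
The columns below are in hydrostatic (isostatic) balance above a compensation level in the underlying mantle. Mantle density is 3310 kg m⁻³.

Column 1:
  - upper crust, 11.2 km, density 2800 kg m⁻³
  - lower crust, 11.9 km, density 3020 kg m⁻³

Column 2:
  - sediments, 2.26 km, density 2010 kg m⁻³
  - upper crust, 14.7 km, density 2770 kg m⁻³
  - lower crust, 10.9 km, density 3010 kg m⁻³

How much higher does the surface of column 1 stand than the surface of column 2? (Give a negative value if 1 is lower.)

For any compensation level in the mantle, the mantle terms cancel and isostasy reduces to e = (Σt_1 − Σt_2) − (Σ(ρt)_1 − Σ(ρt)_2) / ρ_m.
Σt_1 = 23.1 km; Σt_2 = 27.86 km; Σ(ρt)_1 = 67298; Σ(ρt)_2 = 78070.6 (in km·kg m⁻³).
e = (23.1 − 27.86) − (67298 − 78070.6) / 3310 = −1.51 km.

−1.51 km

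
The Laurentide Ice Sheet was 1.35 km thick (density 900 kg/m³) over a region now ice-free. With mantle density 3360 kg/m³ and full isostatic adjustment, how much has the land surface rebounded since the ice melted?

0.362 km

Removing the load lets mantle flow back in; uplift u satisfies ρ_ice t = ρ_m u.
u = t ρ_ice/ρ_m = 1.35 km × 900/3360 = 0.362 km.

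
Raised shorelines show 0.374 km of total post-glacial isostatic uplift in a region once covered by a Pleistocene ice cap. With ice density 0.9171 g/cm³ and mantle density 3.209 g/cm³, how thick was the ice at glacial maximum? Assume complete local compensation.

u = t ρ_ice/ρ_m → t = u ρ_m/ρ_ice = 0.374 km × 3.209/0.9171 = 1.31 km.

1.31 km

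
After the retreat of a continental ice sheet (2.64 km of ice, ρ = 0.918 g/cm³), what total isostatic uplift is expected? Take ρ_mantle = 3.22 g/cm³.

0.753 km

Removing the load lets mantle flow back in; uplift u satisfies ρ_ice t = ρ_m u.
u = t ρ_ice/ρ_m = 2.64 km × 0.918/3.22 = 0.753 km.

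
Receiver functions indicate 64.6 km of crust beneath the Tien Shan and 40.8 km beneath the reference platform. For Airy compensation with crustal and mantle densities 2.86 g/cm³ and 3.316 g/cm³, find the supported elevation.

Excess crust Δ = 64.6 km − 40.8 km = 23.8 km, split between elevation h and root r with h + r = Δ.
Airy balance ρ_c h = (ρ_m − ρ_c) r gives r = h ρ_c/(ρ_m − ρ_c), so h (1 + ρ_c/(ρ_m − ρ_c)) = Δ, i.e. h = Δ (ρ_m − ρ_c)/ρ_m.
h = 23.8 km × 0.456/3.316 = 3.27 km.

3.27 km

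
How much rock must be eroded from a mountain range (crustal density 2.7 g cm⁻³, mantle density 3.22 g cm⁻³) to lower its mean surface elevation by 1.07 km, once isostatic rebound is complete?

Net drop Δ = e − u = e − e ρ_c/ρ_m = e (ρ_m − ρ_c)/ρ_m.
e = Δ ρ_m/(ρ_m − ρ_c) = 1.07 km × 3.22/0.52 = 6.63 km.

6.63 km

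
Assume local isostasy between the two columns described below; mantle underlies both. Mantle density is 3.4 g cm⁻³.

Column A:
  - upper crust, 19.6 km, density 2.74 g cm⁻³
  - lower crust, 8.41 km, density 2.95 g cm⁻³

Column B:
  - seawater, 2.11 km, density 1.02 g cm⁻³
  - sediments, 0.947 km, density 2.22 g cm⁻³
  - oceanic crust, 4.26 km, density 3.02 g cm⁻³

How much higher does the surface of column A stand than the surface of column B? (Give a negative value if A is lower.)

For any compensation level in the mantle, the mantle terms cancel and isostasy reduces to e = (Σt_A − Σt_B) − (Σ(ρt)_A − Σ(ρt)_B) / ρ_m.
Σt_A = 28.01 km; Σt_B = 7.317 km; Σ(ρt)_A = 78.5135; Σ(ρt)_B = 17.11974 (in km·g cm⁻³).
e = (28.01 − 7.317) − (78.5135 − 17.11974) / 3.4 = 2.64 km.

2.64 km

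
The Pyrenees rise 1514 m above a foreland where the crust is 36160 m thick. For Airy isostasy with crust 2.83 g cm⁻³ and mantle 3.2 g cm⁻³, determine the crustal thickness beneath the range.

Root depth r = h ρ_c / (ρ_m − ρ_c) = 1514 m × 2.83 / 0.37 = 11580 m.
Total thickness = T + h + r = 36160 m + 1514 m + 11580 m = 49300 m.

49300 m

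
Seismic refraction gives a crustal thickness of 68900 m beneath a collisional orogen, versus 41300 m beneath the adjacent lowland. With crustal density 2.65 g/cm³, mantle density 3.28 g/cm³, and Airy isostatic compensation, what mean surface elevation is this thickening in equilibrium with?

Excess crust Δ = 68900 m − 41300 m = 27600 m, split between elevation h and root r with h + r = Δ.
Airy balance ρ_c h = (ρ_m − ρ_c) r gives r = h ρ_c/(ρ_m − ρ_c), so h (1 + ρ_c/(ρ_m − ρ_c)) = Δ, i.e. h = Δ (ρ_m − ρ_c)/ρ_m.
h = 27600 m × 0.63/3.28 = 5300 m.

5300 m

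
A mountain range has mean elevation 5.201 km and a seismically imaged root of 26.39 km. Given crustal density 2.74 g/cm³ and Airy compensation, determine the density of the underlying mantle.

Airy balance: ρ_c h = (ρ_m − ρ_c) r → ρ_m = ρ_c (1 + h/r).
ρ_m = 2.74 × (1 + 5.201 km/26.39 km) = 3.28 g/cm³.

3.28 g/cm³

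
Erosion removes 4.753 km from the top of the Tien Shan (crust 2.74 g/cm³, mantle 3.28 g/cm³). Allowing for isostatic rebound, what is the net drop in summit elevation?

Rebound u = e ρ_c/ρ_m = 4.753 km × 2.74/3.28 = 3.97 km.
Net surface drop = e − u = 4.753 km − 3.97 km = e (ρ_m − ρ_c)/ρ_m = 0.783 km.

0.783 km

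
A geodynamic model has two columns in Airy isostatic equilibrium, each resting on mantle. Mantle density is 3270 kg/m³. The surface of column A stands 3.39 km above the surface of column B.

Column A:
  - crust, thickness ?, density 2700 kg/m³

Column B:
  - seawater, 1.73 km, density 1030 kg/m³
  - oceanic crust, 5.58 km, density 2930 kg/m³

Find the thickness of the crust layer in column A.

Take the compensation level at the base of the deeper column (depth z_c below the surface of column A) and equate Σ ρ_i t_i down to z_c; mantle fills any gap and the z_c terms cancel.
Column A: x×2700 + (z_c − 0 − x)×3270
Column B: 3.39×0 + 1.73×1030 + 5.58×2930 + (z_c − 3.39 − 7.31)×3270
The z_c×3270 term appears on both sides and cancels. Collect the known terms of each column as K = Σ(ρt)_known − 3270 × (depth of known layers): K_A = 0 − 3270×0 = 0; K_B = 18131.3 − 3270×(3.39 + 7.31) = −16857.7.
Balance: K_A − x×(3270 − 2700) = K_B, so x = (K_A − K_B)/(3270 − 2700) = 16857.7/570 = 29.6 km.

29.6 km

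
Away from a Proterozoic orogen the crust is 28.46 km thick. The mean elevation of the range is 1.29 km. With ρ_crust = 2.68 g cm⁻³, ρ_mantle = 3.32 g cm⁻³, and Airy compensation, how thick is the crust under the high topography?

35.2 km

Root depth r = h ρ_c / (ρ_m − ρ_c) = 1.29 km × 2.68 / 0.64 = 5.402 km.
Total thickness = T + h + r = 28.46 km + 1.29 km + 5.402 km = 35.2 km.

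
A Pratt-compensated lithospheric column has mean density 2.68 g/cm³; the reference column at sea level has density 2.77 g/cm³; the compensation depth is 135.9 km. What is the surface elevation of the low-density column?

ρ_ref D = ρ (D + h) → h = D (ρ_ref − ρ)/ρ.
h = 135.9 km × (2.77 − 2.68)/2.68 = 4.56 km.

4.56 km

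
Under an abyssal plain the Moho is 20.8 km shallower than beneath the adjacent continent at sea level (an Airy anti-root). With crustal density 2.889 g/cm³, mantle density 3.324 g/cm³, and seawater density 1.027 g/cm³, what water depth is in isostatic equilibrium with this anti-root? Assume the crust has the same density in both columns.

4.86 km

Replacing a thickness d of crust by seawater at the top must be balanced by replacing crust with mantle at the base: d (ρ_c − ρ_w) = a (ρ_m − ρ_c).
d = a (ρ_m − ρ_c)/(ρ_c − ρ_w) = 20.8 km × 0.435/1.862 = 4.86 km.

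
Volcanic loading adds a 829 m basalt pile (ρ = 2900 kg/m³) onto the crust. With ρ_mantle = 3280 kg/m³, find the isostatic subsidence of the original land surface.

Subaerial loading: s = t ρ_load / ρ_m.
s = 829 m × 2900/3280 = 733 m.

733 m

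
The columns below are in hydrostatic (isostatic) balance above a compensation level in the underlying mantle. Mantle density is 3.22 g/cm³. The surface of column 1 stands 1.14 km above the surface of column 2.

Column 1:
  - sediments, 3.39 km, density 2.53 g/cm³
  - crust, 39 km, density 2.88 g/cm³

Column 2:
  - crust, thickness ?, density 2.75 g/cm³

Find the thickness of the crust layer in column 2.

Take the compensation level at the base of the deeper column (depth z_c below the surface of column 1) and equate Σ ρ_i t_i down to z_c; mantle fills any gap and the z_c terms cancel.
Column 1: 3.39×2.53 + 39×2.88 + (z_c − 42.39)×3.22
Column 2: 1.14×0 + x×2.75 + (z_c − 1.14 − 0 − x)×3.22
The z_c×3.22 term appears on both sides and cancels. Collect the known terms of each column as K = Σ(ρt)_known − 3.22 × (depth of known layers): K_1 = 120.8967 − 3.22×42.39 = −15.5991; K_2 = 0 − 3.22×(1.14 + 0) = −3.6708.
Balance: K_1 = K_2 − x×(3.22 − 2.75), so x = (K_2 − K_1)/(3.22 − 2.75) = 11.9283/0.47 = 25.4 km.

25.4 km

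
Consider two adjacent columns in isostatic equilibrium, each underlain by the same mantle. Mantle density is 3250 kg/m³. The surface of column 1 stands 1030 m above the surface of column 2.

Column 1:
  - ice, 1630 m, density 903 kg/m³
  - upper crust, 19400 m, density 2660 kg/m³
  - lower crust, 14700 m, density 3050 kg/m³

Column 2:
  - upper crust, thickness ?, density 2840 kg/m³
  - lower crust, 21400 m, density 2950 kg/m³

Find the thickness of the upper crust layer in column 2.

Take the compensation level at the base of the deeper column (depth z_c below the surface of column 1) and equate Σ ρ_i t_i down to z_c; mantle fills any gap and the z_c terms cancel.
Column 1: 1630×903 + 19400×2660 + 14700×3050 + (z_c − 35730)×3250
Column 2: 1030×0 + x×2840 + 21400×2950 + (z_c − 1030 − 21400 − x)×3250
The z_c×3250 term appears on both sides and cancels. Collect the known terms of each column as K = Σ(ρt)_known − 3250 × (depth of known layers): K_1 = 97910890 − 3250×35730 = −18211610; K_2 = 63130000 − 3250×(1030 + 21400) = −9767500.
Balance: K_1 = K_2 − x×(3250 − 2840), so x = (K_2 − K_1)/(3250 − 2840) = 8444110/410 = 20600 m.

20600 m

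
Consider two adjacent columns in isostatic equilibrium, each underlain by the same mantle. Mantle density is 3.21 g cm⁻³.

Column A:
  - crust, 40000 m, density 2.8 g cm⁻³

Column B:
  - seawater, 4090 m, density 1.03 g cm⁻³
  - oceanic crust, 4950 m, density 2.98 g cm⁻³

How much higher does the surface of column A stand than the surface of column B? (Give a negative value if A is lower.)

1980 m

For any compensation level in the mantle, the mantle terms cancel and isostasy reduces to e = (Σt_A − Σt_B) − (Σ(ρt)_A − Σ(ρt)_B) / ρ_m.
Σt_A = 40000 m; Σt_B = 9040 m; Σ(ρt)_A = 112000; Σ(ρt)_B = 18963.7 (in m·g cm⁻³).
e = (40000 − 9040) − (112000 − 18963.7) / 3.21 = 1980 m.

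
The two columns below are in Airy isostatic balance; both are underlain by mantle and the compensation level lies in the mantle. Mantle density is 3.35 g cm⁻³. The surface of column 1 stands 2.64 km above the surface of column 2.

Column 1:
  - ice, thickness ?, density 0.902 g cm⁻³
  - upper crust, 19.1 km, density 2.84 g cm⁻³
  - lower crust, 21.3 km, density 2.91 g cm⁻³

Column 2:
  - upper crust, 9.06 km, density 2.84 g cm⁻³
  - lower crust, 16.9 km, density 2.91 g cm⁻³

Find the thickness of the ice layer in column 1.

0.73 km

Take the compensation level at the base of the deeper column (depth z_c below the surface of column 1) and equate Σ ρ_i t_i down to z_c; mantle fills any gap and the z_c terms cancel.
Column 1: x×0.902 + 19.1×2.84 + 21.3×2.91 + (z_c − 40.4 − x)×3.35
Column 2: 2.64×0 + 9.06×2.84 + 16.9×2.91 + (z_c − 2.64 − 25.96)×3.35
The z_c×3.35 term appears on both sides and cancels. Collect the known terms of each column as K = Σ(ρt)_known − 3.35 × (depth of known layers): K_1 = 116.227 − 3.35×40.4 = −19.113; K_2 = 74.9094 − 3.35×(2.64 + 25.96) = −20.9006.
Balance: K_1 − x×(3.35 − 0.902) = K_2, so x = (K_1 − K_2)/(3.35 − 0.902) = 1.7876/2.448 = 0.73 km.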